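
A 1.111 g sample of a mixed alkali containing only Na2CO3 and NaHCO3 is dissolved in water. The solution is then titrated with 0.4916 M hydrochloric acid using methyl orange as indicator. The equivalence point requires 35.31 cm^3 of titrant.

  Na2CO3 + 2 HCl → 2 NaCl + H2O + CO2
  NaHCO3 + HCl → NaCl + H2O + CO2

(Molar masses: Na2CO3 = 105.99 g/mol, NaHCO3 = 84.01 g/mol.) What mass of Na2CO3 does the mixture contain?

0.5934 g

n(HCl) = 0.03531 × 0.4916 = 0.01736 mol
Let x = n(Na2CO3), y = n(NaHCO3).
Titrant: 2x + 1y = 0.01736;  mass: 105.99x + 84.01y = 1.111
Solving, x = 5.599 × 10^-3 mol, y = 6.161 × 10^-3 mol
mass of Na2CO3 = 5.599 × 10^-3 × 105.99 = 0.5934 g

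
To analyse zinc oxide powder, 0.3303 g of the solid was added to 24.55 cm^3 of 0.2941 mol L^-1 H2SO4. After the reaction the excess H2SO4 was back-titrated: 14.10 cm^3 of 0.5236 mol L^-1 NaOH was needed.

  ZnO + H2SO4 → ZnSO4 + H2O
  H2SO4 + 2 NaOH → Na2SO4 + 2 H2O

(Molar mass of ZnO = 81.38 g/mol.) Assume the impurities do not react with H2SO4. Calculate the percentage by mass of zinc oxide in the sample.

n(H2SO4) added = 0.02455 × 0.2941 = 7.220 × 10^-3 mol
n(NaOH) used in back-titration = 0.01410 × 0.5236 = 7.383 × 10^-3 mol
From the 1:2 ratio, n(H2SO4) left over = 1/2 × 7.383 × 10^-3 = 3.691 × 10^-3 mol
n(H2SO4) consumed by analyte = 7.220 × 10^-3 − 3.691 × 10^-3 = 3.529 × 10^-3 mol
n(ZnO) = 3.529 × 10^-3 mol (1:1 ratio)
mass of ZnO = 3.529 × 10^-3 × 81.38 = 0.2872 g
% ZnO = 0.2872 / 0.3303 × 100 = 86.94 %

86.94 %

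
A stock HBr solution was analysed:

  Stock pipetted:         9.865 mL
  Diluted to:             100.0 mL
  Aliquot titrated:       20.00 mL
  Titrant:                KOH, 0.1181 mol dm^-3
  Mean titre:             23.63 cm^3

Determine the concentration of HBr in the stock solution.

1.414 mol/L

HBr + KOH → KBr + H2O
n(KOH) = 0.02363 × 0.1181 = 2.791 × 10^-3 mol
n(HBr) in the aliquot = 2.791 × 10^-3 mol (1:1 ratio)
[HBr]_dilute = 2.791 × 10^-3 / 0.02000 = 0.1395 mol/L
Dilution factor = 100.0 / 9.865 = 10.14
[HBr]_stock = 0.1395 × 10.14 = 1.414 mol/L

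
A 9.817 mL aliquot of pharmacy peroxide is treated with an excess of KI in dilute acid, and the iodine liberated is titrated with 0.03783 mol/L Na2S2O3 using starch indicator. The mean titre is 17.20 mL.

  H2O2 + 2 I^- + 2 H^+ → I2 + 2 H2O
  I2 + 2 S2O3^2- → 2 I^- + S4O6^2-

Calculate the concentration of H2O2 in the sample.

0.03314 mol/L

n(S2O3^2-) = 0.01720 × 0.03783 = 6.507 × 10^-4 mol
n(I2) = n(S2O3^2-)/2 = 3.253 × 10^-4 mol
n(H2O2) in the aliquot = 3.253 × 10^-4 mol (1:1 ratio)
[H2O2] = 3.253 × 10^-4 / 0.009817 = 0.03314 mol/L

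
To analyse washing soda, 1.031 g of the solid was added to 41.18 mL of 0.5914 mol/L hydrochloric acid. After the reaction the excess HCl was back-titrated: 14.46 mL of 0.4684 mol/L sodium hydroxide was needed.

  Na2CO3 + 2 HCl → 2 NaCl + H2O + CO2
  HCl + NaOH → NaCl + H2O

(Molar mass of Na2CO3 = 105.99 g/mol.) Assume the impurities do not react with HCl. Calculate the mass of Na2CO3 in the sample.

0.9317 g

n(HCl) added = 0.04118 × 0.5914 = 0.02435 mol
n(NaOH) used in back-titration = 0.01446 × 0.4684 = 6.773 × 10^-3 mol
n(HCl) left over = 6.773 × 10^-3 mol (1:1 ratio)
n(HCl) consumed by analyte = 0.02435 − 6.773 × 10^-3 = 0.01758 mol
From the 1:2 ratio, n(Na2CO3) = 1/2 × 0.01758 = 8.790 × 10^-3 mol
mass of Na2CO3 = 8.790 × 10^-3 × 105.99 = 0.9317 g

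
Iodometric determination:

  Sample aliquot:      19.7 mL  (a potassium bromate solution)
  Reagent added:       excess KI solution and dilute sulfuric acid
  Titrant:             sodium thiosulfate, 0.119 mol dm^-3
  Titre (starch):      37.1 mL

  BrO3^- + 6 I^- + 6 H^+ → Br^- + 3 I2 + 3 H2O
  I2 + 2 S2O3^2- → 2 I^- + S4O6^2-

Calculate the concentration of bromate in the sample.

0.0374 mol/L

n(S2O3^2-) = 0.0371 × 0.119 = 4.41 × 10^-3 mol
n(I2) = n(S2O3^2-)/2 = 2.21 × 10^-3 mol
From the 1:3 ratio, n(BrO3^-) in the aliquot = 1/3 × 2.21 × 10^-3 = 7.36 × 10^-4 mol
[BrO3^-] = 7.36 × 10^-4 / 0.0197 = 0.0374 mol/L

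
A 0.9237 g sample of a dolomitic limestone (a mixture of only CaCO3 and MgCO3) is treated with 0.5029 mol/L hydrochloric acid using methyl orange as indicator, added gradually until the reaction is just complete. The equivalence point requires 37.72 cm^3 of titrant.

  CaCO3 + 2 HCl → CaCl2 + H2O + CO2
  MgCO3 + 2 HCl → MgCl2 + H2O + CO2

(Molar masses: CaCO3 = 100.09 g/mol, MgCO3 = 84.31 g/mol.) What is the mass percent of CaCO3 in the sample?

n(HCl) = 0.03772 × 0.5029 = 0.01897 mol
Let x = n(CaCO3), y = n(MgCO3).
Titrant: 2x + 2y = 0.01897;  mass: 100.09x + 84.31y = 0.9237
Solving, x = 7.861 × 10^-3 mol, y = 1.624 × 10^-3 mol
mass of CaCO3 = 7.861 × 10^-3 × 100.09 = 0.7868 g
% CaCO3 = 0.7868 / 0.9237 × 100 = 85.18 %

85.18 %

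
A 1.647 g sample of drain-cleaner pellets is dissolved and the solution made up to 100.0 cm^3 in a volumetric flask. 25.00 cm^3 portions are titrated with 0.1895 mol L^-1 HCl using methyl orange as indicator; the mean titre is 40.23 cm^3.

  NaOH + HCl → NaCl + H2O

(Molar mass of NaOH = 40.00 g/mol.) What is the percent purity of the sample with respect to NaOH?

n(HCl) per titration = 0.04023 × 0.1895 = 7.624 × 10^-3 mol
n(NaOH) in each aliquot = 7.624 × 10^-3 mol (1:1 ratio)
n(NaOH) in the whole flask = 7.624 × 10^-3 × 100.0/25.00 = 0.03049 mol
mass of NaOH = 0.03049 × 40.00 = 1.220 g
% NaOH = 1.220 / 1.647 × 100 = 74.06 %

74.06 %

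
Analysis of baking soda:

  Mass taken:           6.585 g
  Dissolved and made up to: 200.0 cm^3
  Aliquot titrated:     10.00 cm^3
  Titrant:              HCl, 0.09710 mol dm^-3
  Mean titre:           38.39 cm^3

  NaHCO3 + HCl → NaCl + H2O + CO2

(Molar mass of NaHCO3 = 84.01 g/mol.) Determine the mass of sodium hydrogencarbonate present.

6.263 g

n(HCl) per titration = 0.03839 × 0.09710 = 3.728 × 10^-3 mol
n(NaHCO3) in each aliquot = 3.728 × 10^-3 mol (1:1 ratio)
n(NaHCO3) in the whole flask = 3.728 × 10^-3 × 200.0/10.00 = 0.07455 mol
mass of NaHCO3 = 0.07455 × 84.01 = 6.263 g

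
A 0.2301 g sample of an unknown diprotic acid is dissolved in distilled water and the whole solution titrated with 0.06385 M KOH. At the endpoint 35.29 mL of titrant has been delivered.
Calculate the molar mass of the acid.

n(KOH) = 0.03529 L × 0.06385 mol/L = 2.253 × 10^-3 mol
From the 1:2 ratio, n(H2A) = 1/2 × 2.253 × 10^-3 = 1.127 × 10^-3 mol
M = m / n = 0.2301 g / 1.127 × 10^-3 mol = 204.2 g/mol

204.2 g/mol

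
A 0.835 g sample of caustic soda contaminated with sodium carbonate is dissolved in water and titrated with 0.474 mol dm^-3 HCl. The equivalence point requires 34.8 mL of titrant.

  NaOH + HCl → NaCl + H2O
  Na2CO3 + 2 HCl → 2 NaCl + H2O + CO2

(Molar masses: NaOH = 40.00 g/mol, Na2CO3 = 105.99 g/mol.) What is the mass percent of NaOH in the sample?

14.4 %

n(HCl) = 0.0348 × 0.474 = 0.0165 mol
Let x = n(NaOH), y = n(Na2CO3).
Titrant: 1x + 2y = 0.0165;  mass: 40.00x + 105.99y = 0.835
Solving, x = 3.01 × 10^-3 mol, y = 6.74 × 10^-3 mol
mass of NaOH = 3.01 × 10^-3 × 40.00 = 0.121 g
% NaOH = 0.121 / 0.835 × 100 = 14.4 %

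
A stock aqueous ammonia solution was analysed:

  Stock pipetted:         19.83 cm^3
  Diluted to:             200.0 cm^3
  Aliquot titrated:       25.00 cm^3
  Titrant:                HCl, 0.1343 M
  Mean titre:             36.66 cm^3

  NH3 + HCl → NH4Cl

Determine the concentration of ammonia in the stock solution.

1.986 M

n(HCl) = 0.03666 × 0.1343 = 4.923 × 10^-3 mol
n(NH3) in the aliquot = 4.923 × 10^-3 mol (1:1 ratio)
[NH3]_dilute = 4.923 × 10^-3 / 0.02500 = 0.1969 mol/L
Dilution factor = 200.0 / 19.83 = 10.09
[NH3]_stock = 0.1969 × 10.09 = 1.986 mol/L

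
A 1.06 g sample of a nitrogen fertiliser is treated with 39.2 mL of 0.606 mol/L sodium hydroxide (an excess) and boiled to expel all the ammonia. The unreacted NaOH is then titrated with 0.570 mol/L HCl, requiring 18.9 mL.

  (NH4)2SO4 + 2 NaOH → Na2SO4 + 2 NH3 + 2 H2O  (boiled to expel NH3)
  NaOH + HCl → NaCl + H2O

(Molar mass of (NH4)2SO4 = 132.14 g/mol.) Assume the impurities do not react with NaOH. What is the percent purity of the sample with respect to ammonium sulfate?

80.9 %

n(NaOH) added = 0.0392 × 0.606 = 0.0238 mol
n(HCl) used in back-titration = 0.0189 × 0.570 = 0.0108 mol
n(NaOH) left over = 0.0108 mol (1:1 ratio)
n(NaOH) consumed by analyte = 0.0238 − 0.0108 = 0.0130 mol
From the 1:2 ratio, n((NH4)2SO4) = 1/2 × 0.0130 = 6.49 × 10^-3 mol
mass of (NH4)2SO4 = 6.49 × 10^-3 × 132.14 = 0.858 g
% (NH4)2SO4 = 0.858 / 1.06 × 100 = 80.9 %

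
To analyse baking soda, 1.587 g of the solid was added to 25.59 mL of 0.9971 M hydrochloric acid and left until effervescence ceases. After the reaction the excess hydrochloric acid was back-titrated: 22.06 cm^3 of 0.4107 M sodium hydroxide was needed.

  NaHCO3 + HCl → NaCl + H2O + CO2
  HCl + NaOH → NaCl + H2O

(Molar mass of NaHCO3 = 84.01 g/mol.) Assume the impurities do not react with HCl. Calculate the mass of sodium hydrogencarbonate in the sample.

n(HCl) added = 0.02559 × 0.9971 = 0.02552 mol
n(NaOH) used in back-titration = 0.02206 × 0.4107 = 9.060 × 10^-3 mol
n(HCl) left over = 9.060 × 10^-3 mol (1:1 ratio)
n(HCl) consumed by analyte = 0.02552 − 9.060 × 10^-3 = 0.01646 mol
n(NaHCO3) = 0.01646 mol (1:1 ratio)
mass of NaHCO3 = 0.01646 × 84.01 = 1.382 g

1.382 g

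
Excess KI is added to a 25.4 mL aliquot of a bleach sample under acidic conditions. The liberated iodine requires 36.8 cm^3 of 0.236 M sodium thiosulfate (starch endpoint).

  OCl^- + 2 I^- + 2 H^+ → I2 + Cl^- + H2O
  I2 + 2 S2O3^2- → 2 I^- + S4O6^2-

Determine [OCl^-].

n(S2O3^2-) = 0.0368 × 0.236 = 8.68 × 10^-3 mol
n(I2) = n(S2O3^2-)/2 = 4.34 × 10^-3 mol
n(OCl^-) in the aliquot = 4.34 × 10^-3 mol (1:1 ratio)
[OCl^-] = 4.34 × 10^-3 / 0.0254 = 0.171 mol/L

0.171 M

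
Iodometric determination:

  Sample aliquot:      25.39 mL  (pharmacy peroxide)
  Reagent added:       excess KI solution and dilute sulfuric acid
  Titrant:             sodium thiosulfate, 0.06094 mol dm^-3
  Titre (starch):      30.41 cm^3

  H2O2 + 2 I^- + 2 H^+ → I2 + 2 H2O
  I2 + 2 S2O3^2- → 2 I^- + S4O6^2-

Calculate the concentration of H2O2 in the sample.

n(S2O3^2-) = 0.03041 × 0.06094 = 1.853 × 10^-3 mol
n(I2) = n(S2O3^2-)/2 = 9.266 × 10^-4 mol
n(H2O2) in the aliquot = 9.266 × 10^-4 mol (1:1 ratio)
[H2O2] = 9.266 × 10^-4 / 0.02539 = 0.03649 mol/L

0.03649 mol/L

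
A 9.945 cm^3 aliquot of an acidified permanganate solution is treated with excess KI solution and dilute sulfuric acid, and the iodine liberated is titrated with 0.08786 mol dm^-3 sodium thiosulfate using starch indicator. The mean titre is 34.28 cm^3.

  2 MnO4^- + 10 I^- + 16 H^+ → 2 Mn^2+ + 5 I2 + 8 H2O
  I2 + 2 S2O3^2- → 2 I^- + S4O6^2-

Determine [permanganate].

0.06057 mol/L

n(S2O3^2-) = 0.03428 × 0.08786 = 3.012 × 10^-3 mol
n(I2) = n(S2O3^2-)/2 = 1.506 × 10^-3 mol
From the 2:5 ratio, n(MnO4^-) in the aliquot = 2/5 × 1.506 × 10^-3 = 6.024 × 10^-4 mol
[MnO4^-] = 6.024 × 10^-4 / 0.009945 = 0.06057 mol/L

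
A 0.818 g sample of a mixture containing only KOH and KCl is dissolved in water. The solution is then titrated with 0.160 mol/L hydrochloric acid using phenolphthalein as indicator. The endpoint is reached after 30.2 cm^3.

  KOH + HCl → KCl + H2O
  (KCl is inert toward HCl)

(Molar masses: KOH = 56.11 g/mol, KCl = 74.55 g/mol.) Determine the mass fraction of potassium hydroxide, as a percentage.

n(HCl) = 0.0302 × 0.160 = 4.83 × 10^-3 mol
Let x = n(KOH), y = n(KCl).
Titrant: 1x = 4.83 × 10^-3;  mass: 56.11x + 74.55y = 0.818
Solving, x = 4.83 × 10^-3 mol, y = 7.34 × 10^-3 mol
mass of KOH = 4.83 × 10^-3 × 56.11 = 0.271 g
% KOH = 0.271 / 0.818 × 100 = 33.1 %

33.1 %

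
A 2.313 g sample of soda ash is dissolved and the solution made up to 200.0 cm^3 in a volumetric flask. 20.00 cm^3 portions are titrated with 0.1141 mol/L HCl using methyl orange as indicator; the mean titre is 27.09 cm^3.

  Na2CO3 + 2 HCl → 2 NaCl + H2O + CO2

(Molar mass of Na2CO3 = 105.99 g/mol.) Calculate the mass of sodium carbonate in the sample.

n(HCl) per titration = 0.02709 × 0.1141 = 3.091 × 10^-3 mol
From the 1:2 ratio, n(Na2CO3) in each aliquot = 1/2 × 3.091 × 10^-3 = 1.545 × 10^-3 mol
n(Na2CO3) in the whole flask = 1.545 × 10^-3 × 200.0/20.00 = 0.01545 mol
mass of Na2CO3 = 0.01545 × 105.99 = 1.638 g

1.638 g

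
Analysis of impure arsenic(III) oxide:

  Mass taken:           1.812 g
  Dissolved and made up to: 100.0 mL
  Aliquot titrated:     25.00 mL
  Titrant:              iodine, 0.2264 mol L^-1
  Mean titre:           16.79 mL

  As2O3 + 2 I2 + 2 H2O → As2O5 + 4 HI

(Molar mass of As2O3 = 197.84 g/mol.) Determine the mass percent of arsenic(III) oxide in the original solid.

83.01 %

n(I2) per titration = 0.01679 × 0.2264 = 3.801 × 10^-3 mol
From the 1:2 ratio, n(As2O3) in each aliquot = 1/2 × 3.801 × 10^-3 = 1.901 × 10^-3 mol
n(As2O3) in the whole flask = 1.901 × 10^-3 × 100.0/25.00 = 7.603 × 10^-3 mol
mass of As2O3 = 7.603 × 10^-3 × 197.84 = 1.504 g
% As2O3 = 1.504 / 1.812 × 100 = 83.01 %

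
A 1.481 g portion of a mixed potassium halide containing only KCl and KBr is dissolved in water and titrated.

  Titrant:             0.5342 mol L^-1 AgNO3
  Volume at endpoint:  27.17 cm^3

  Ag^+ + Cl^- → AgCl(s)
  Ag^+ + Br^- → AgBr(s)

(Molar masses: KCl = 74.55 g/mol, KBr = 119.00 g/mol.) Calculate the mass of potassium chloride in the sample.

n(AgNO3) = 0.02717 × 0.5342 = 0.01451 mol
Let x = n(KCl), y = n(KBr).
Titrant: 1x + 1y = 0.01451;  mass: 74.55x + 119.00y = 1.481
Solving, x = 5.539 × 10^-3 mol, y = 8.976 × 10^-3 mol
mass of KCl = 5.539 × 10^-3 × 74.55 = 0.4129 g

0.4129 g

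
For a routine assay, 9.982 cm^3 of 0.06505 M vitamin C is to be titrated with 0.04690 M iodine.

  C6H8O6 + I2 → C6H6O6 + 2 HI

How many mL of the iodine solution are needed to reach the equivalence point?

n(C6H8O6) = 0.009982 L × 0.06505 mol/L = 6.493 × 10^-4 mol
n(I2) = 6.493 × 10^-4 mol (1:1 stoichiometry)
V(I2) = 6.493 × 10^-4 mol / 0.04690 mol/L = 0.01384 L = 13.84 mL

13.84 mL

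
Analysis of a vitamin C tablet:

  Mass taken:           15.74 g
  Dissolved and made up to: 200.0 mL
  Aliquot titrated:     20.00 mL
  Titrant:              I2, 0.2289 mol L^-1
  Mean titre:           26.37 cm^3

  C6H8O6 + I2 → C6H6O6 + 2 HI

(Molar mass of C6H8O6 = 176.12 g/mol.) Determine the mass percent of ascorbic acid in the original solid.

n(I2) per titration = 0.02637 × 0.2289 = 6.036 × 10^-3 mol
n(C6H8O6) in each aliquot = 6.036 × 10^-3 mol (1:1 ratio)
n(C6H8O6) in the whole flask = 6.036 × 10^-3 × 200.0/20.00 = 0.06036 mol
mass of C6H8O6 = 0.06036 × 176.12 = 10.63 g
% C6H8O6 = 10.63 / 15.74 × 100 = 67.54 %

67.54 %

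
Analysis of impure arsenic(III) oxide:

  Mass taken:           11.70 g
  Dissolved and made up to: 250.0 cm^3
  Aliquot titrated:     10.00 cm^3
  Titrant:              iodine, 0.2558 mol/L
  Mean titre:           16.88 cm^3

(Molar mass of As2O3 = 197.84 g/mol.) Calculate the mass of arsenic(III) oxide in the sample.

As2O3 + 2 I2 + 2 H2O → As2O5 + 4 HI
n(I2) per titration = 0.01688 × 0.2558 = 4.318 × 10^-3 mol
From the 1:2 ratio, n(As2O3) in each aliquot = 1/2 × 4.318 × 10^-3 = 2.159 × 10^-3 mol
n(As2O3) in the whole flask = 2.159 × 10^-3 × 250.0/10.00 = 0.05397 mol
mass of As2O3 = 0.05397 × 197.84 = 10.68 g

10.68 g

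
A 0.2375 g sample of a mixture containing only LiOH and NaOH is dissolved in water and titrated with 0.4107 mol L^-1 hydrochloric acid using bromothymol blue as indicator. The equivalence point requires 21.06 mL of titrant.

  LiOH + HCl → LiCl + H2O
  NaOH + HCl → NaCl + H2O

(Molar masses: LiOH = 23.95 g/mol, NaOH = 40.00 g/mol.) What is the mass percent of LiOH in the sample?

n(HCl) = 0.02106 × 0.4107 = 8.649 × 10^-3 mol
Let x = n(LiOH), y = n(NaOH).
Titrant: 1x + 1y = 8.649 × 10^-3;  mass: 23.95x + 40.00y = 0.2375
Solving, x = 6.758 × 10^-3 mol, y = 1.891 × 10^-3 mol
mass of LiOH = 6.758 × 10^-3 × 23.95 = 0.1619 g
% LiOH = 0.1619 / 0.2375 × 100 = 68.15 %

68.15 %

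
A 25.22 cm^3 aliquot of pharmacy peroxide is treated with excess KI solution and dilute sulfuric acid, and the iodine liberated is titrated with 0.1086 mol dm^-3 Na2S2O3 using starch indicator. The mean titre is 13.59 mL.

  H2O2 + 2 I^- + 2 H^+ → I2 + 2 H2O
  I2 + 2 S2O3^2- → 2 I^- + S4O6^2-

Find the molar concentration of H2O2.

n(S2O3^2-) = 0.01359 × 0.1086 = 1.476 × 10^-3 mol
n(I2) = n(S2O3^2-)/2 = 7.379 × 10^-4 mol
n(H2O2) in the aliquot = 7.379 × 10^-4 mol (1:1 ratio)
[H2O2] = 7.379 × 10^-4 / 0.02522 = 0.02926 mol/L

0.02926 mol/L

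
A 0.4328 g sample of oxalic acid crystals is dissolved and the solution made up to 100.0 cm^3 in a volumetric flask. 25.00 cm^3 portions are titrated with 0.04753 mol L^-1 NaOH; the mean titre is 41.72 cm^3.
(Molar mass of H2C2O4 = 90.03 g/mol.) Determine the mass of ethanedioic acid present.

0.3571 g

H2C2O4 + 2 NaOH → Na2C2O4 + 2 H2O
n(NaOH) per titration = 0.04172 × 0.04753 = 1.983 × 10^-3 mol
From the 1:2 ratio, n(H2C2O4) in each aliquot = 1/2 × 1.983 × 10^-3 = 9.915 × 10^-4 mol
n(H2C2O4) in the whole flask = 9.915 × 10^-4 × 100.0/25.00 = 3.966 × 10^-3 mol
mass of H2C2O4 = 3.966 × 10^-3 × 90.03 = 0.3571 g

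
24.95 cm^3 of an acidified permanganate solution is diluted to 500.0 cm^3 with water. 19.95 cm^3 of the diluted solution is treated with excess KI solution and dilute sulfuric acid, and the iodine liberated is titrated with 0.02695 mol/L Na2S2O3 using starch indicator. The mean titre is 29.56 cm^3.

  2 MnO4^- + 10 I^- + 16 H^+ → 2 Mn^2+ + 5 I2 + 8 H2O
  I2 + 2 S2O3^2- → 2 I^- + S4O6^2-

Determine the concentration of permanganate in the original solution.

n(S2O3^2-) = 0.02956 × 0.02695 = 7.966 × 10^-4 mol
n(I2) = n(S2O3^2-)/2 = 3.983 × 10^-4 mol
From the 2:5 ratio, n(MnO4^-) in the aliquot = 2/5 × 3.983 × 10^-4 = 1.593 × 10^-4 mol
[MnO4^-]_dilute = 1.593 × 10^-4 / 0.01995 = 0.007986 mol/L
[MnO4^-]_original = 0.007986 × 500.0/24.95 = 0.1600 mol/L

0.1600 mol/L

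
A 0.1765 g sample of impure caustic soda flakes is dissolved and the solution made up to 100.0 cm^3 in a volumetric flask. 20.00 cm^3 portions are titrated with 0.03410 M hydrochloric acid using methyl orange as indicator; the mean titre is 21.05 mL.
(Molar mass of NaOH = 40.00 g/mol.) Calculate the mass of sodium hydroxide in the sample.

NaOH + HCl → NaCl + H2O
n(HCl) per titration = 0.02105 × 0.03410 = 7.178 × 10^-4 mol
n(NaOH) in each aliquot = 7.178 × 10^-4 mol (1:1 ratio)
n(NaOH) in the whole flask = 7.178 × 10^-4 × 100.0/20.00 = 3.589 × 10^-3 mol
mass of NaOH = 3.589 × 10^-3 × 40.00 = 0.1436 g

0.1436 g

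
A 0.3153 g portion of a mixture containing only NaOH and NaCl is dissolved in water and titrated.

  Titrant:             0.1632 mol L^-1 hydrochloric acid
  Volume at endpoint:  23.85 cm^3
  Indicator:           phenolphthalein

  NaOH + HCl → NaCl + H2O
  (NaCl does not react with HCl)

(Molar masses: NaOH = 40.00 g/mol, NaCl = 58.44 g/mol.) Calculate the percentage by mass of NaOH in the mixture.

n(HCl) = 0.02385 × 0.1632 = 3.892 × 10^-3 mol
Let x = n(NaOH), y = n(NaCl).
Titrant: 1x = 3.892 × 10^-3;  mass: 40.00x + 58.44y = 0.3153
Solving, x = 3.892 × 10^-3 mol, y = 2.731 × 10^-3 mol
mass of NaOH = 3.892 × 10^-3 × 40.00 = 0.1557 g
% NaOH = 0.1557 / 0.3153 × 100 = 49.38 %

49.38 %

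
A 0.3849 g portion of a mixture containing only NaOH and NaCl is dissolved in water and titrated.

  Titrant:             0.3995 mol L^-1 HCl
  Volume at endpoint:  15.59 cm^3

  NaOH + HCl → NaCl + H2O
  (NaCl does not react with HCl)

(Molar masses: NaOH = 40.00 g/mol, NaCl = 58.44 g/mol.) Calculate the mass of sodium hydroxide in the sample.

n(HCl) = 0.01559 × 0.3995 = 6.228 × 10^-3 mol
Let x = n(NaOH), y = n(NaCl).
Titrant: 1x = 6.228 × 10^-3;  mass: 40.00x + 58.44y = 0.3849
Solving, x = 6.228 × 10^-3 mol, y = 2.323 × 10^-3 mol
mass of NaOH = 6.228 × 10^-3 × 40.00 = 0.2491 g

0.2491 g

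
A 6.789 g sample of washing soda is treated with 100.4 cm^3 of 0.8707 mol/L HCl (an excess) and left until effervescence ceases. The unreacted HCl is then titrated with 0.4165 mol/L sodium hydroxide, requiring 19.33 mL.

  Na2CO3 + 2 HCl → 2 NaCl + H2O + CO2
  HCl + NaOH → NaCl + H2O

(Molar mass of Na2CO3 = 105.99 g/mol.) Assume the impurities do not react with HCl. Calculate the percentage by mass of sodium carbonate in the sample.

n(HCl) added = 0.1004 × 0.8707 = 0.08742 mol
n(NaOH) used in back-titration = 0.01933 × 0.4165 = 8.051 × 10^-3 mol
n(HCl) left over = 8.051 × 10^-3 mol (1:1 ratio)
n(HCl) consumed by analyte = 0.08742 − 8.051 × 10^-3 = 0.07937 mol
From the 1:2 ratio, n(Na2CO3) = 1/2 × 0.07937 = 0.03968 mol
mass of Na2CO3 = 0.03968 × 105.99 = 4.206 g
% Na2CO3 = 4.206 / 6.789 × 100 = 61.95 %

61.95 %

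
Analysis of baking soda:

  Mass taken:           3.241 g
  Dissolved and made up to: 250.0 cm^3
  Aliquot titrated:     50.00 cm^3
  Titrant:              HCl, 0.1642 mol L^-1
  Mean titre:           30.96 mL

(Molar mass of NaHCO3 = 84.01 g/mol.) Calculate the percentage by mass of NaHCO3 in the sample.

65.89 %

NaHCO3 + HCl → NaCl + H2O + CO2
n(HCl) per titration = 0.03096 × 0.1642 = 5.084 × 10^-3 mol
n(NaHCO3) in each aliquot = 5.084 × 10^-3 mol (1:1 ratio)
n(NaHCO3) in the whole flask = 5.084 × 10^-3 × 250.0/50.00 = 0.02542 mol
mass of NaHCO3 = 0.02542 × 84.01 = 2.135 g
% NaHCO3 = 2.135 / 3.241 × 100 = 65.89 %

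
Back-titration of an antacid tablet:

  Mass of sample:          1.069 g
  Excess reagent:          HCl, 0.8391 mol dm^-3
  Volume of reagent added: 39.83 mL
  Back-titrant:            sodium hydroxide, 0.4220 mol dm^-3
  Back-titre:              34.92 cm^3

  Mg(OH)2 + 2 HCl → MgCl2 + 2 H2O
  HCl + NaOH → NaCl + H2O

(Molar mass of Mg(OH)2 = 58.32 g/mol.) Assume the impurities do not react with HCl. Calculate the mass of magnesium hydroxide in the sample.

0.5449 g

n(HCl) added = 0.03983 × 0.8391 = 0.03342 mol
n(NaOH) used in back-titration = 0.03492 × 0.4220 = 0.01474 mol
n(HCl) left over = 0.01474 mol (1:1 ratio)
n(HCl) consumed by analyte = 0.03342 − 0.01474 = 0.01869 mol
From the 1:2 ratio, n(Mg(OH)2) = 1/2 × 0.01869 = 9.343 × 10^-3 mol
mass of Mg(OH)2 = 9.343 × 10^-3 × 58.32 = 0.5449 g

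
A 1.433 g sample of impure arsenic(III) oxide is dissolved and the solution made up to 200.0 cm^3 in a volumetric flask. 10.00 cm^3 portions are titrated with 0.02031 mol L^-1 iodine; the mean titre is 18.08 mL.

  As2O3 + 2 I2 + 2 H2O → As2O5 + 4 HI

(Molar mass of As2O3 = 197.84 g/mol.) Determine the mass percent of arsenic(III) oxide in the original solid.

n(I2) per titration = 0.01808 × 0.02031 = 3.672 × 10^-4 mol
From the 1:2 ratio, n(As2O3) in each aliquot = 1/2 × 3.672 × 10^-4 = 1.836 × 10^-4 mol
n(As2O3) in the whole flask = 1.836 × 10^-4 × 200.0/10.00 = 3.672 × 10^-3 mol
mass of As2O3 = 3.672 × 10^-3 × 197.84 = 0.7265 g
% As2O3 = 0.7265 / 1.433 × 100 = 50.70 %

50.70 %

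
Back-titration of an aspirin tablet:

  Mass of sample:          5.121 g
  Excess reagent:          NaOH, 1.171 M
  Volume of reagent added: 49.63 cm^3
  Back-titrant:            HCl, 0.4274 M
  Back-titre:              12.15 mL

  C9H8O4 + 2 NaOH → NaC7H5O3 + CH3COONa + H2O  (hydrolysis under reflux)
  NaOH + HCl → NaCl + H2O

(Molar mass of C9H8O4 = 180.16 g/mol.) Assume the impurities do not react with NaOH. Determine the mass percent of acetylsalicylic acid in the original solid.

93.09 %

n(NaOH) added = 0.04963 × 1.171 = 0.05812 mol
n(HCl) used in back-titration = 0.01215 × 0.4274 = 5.193 × 10^-3 mol
n(NaOH) left over = 5.193 × 10^-3 mol (1:1 ratio)
n(NaOH) consumed by analyte = 0.05812 − 5.193 × 10^-3 = 0.05292 mol
From the 1:2 ratio, n(C9H8O4) = 1/2 × 0.05292 = 0.02646 mol
mass of C9H8O4 = 0.02646 × 180.16 = 4.767 g
% C9H8O4 = 4.767 / 5.121 × 100 = 93.09 %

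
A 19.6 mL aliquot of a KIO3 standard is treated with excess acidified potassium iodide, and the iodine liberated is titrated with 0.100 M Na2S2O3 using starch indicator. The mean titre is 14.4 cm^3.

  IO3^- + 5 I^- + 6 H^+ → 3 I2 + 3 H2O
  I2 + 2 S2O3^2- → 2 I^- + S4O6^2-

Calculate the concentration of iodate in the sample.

0.0122 M

n(S2O3^2-) = 0.0144 × 0.100 = 1.44 × 10^-3 mol
n(I2) = n(S2O3^2-)/2 = 7.20 × 10^-4 mol
From the 1:3 ratio, n(IO3^-) in the aliquot = 1/3 × 7.20 × 10^-4 = 2.40 × 10^-4 mol
[IO3^-] = 2.40 × 10^-4 / 0.0196 = 0.0122 mol/L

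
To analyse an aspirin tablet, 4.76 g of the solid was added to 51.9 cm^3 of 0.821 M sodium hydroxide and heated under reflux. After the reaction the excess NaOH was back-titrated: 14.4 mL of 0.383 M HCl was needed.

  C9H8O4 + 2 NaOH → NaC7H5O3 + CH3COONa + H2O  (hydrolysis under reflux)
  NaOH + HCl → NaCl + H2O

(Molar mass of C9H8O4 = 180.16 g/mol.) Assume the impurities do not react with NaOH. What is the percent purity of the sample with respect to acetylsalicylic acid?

n(NaOH) added = 0.0519 × 0.821 = 0.0426 mol
n(HCl) used in back-titration = 0.0144 × 0.383 = 5.52 × 10^-3 mol
n(NaOH) left over = 5.52 × 10^-3 mol (1:1 ratio)
n(NaOH) consumed by analyte = 0.0426 − 5.52 × 10^-3 = 0.0371 mol
From the 1:2 ratio, n(C9H8O4) = 1/2 × 0.0371 = 0.0185 mol
mass of C9H8O4 = 0.0185 × 180.16 = 3.34 g
% C9H8O4 = 3.34 / 4.76 × 100 = 70.2 %

70.2 %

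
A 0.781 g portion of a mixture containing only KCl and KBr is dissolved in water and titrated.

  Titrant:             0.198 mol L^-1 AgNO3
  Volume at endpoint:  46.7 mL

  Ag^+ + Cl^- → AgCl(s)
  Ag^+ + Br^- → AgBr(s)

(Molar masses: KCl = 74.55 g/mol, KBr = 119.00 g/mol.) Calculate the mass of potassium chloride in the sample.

n(AgNO3) = 0.0467 × 0.198 = 9.25 × 10^-3 mol
Let x = n(KCl), y = n(KBr).
Titrant: 1x + 1y = 9.25 × 10^-3;  mass: 74.55x + 119.00y = 0.781
Solving, x = 7.18 × 10^-3 mol, y = 2.06 × 10^-3 mol
mass of KCl = 7.18 × 10^-3 × 74.55 = 0.536 g

0.536 g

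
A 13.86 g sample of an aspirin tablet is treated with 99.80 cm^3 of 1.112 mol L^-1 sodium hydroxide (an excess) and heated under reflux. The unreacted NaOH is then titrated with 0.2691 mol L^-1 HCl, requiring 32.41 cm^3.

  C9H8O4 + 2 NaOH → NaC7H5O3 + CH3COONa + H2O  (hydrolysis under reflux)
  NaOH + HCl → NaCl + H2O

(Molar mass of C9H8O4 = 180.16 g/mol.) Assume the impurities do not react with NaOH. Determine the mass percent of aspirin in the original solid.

66.46 %

n(NaOH) added = 0.09980 × 1.112 = 0.1110 mol
n(HCl) used in back-titration = 0.03241 × 0.2691 = 8.722 × 10^-3 mol
n(NaOH) left over = 8.722 × 10^-3 mol (1:1 ratio)
n(NaOH) consumed by analyte = 0.1110 − 8.722 × 10^-3 = 0.1023 mol
From the 1:2 ratio, n(C9H8O4) = 1/2 × 0.1023 = 0.05113 mol
mass of C9H8O4 = 0.05113 × 180.16 = 9.211 g
% C9H8O4 = 9.211 / 13.86 × 100 = 66.46 %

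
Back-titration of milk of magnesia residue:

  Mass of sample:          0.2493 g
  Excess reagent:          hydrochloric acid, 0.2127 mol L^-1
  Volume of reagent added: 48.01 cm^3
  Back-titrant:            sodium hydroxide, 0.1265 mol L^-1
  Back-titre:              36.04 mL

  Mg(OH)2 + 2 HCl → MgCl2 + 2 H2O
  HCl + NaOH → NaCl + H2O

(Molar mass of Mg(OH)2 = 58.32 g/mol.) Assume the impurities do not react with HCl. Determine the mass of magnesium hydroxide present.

0.1648 g

n(HCl) added = 0.04801 × 0.2127 = 0.01021 mol
n(NaOH) used in back-titration = 0.03604 × 0.1265 = 4.559 × 10^-3 mol
n(HCl) left over = 4.559 × 10^-3 mol (1:1 ratio)
n(HCl) consumed by analyte = 0.01021 − 4.559 × 10^-3 = 5.653 × 10^-3 mol
From the 1:2 ratio, n(Mg(OH)2) = 1/2 × 5.653 × 10^-3 = 2.826 × 10^-3 mol
mass of Mg(OH)2 = 2.826 × 10^-3 × 58.32 = 0.1648 g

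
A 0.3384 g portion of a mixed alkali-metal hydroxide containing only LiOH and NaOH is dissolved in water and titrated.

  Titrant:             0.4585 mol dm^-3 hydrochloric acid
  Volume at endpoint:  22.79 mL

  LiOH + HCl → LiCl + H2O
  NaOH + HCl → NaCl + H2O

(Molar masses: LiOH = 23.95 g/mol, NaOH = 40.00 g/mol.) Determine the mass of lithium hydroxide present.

0.1187 g

n(HCl) = 0.02279 × 0.4585 = 0.01045 mol
Let x = n(LiOH), y = n(NaOH).
Titrant: 1x + 1y = 0.01045;  mass: 23.95x + 40.00y = 0.3384
Solving, x = 4.958 × 10^-3 mol, y = 5.492 × 10^-3 mol
mass of LiOH = 4.958 × 10^-3 × 23.95 = 0.1187 g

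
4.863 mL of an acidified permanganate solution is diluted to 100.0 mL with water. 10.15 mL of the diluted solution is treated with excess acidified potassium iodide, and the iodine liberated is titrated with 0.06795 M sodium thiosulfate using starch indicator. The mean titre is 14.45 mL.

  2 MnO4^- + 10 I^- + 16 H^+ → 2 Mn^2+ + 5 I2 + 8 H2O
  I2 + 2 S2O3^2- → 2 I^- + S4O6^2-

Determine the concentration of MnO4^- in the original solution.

0.3978 M

n(S2O3^2-) = 0.01445 × 0.06795 = 9.819 × 10^-4 mol
n(I2) = n(S2O3^2-)/2 = 4.909 × 10^-4 mol
From the 2:5 ratio, n(MnO4^-) in the aliquot = 2/5 × 4.909 × 10^-4 = 1.964 × 10^-4 mol
[MnO4^-]_dilute = 1.964 × 10^-4 / 0.01015 = 0.01935 mol/L
[MnO4^-]_original = 0.01935 × 100.0/4.863 = 0.3978 mol/L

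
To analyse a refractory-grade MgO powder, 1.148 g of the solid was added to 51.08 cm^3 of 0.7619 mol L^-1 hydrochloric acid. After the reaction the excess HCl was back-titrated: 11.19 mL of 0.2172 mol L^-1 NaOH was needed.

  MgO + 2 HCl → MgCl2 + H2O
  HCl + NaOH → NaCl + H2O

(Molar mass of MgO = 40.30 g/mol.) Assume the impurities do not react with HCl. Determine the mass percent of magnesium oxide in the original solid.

n(HCl) added = 0.05108 × 0.7619 = 0.03892 mol
n(NaOH) used in back-titration = 0.01119 × 0.2172 = 2.430 × 10^-3 mol
n(HCl) left over = 2.430 × 10^-3 mol (1:1 ratio)
n(HCl) consumed by analyte = 0.03892 − 2.430 × 10^-3 = 0.03649 mol
From the 1:2 ratio, n(MgO) = 1/2 × 0.03649 = 0.01824 mol
mass of MgO = 0.01824 × 40.30 = 0.7352 g
% MgO = 0.7352 / 1.148 × 100 = 64.04 %

64.04 %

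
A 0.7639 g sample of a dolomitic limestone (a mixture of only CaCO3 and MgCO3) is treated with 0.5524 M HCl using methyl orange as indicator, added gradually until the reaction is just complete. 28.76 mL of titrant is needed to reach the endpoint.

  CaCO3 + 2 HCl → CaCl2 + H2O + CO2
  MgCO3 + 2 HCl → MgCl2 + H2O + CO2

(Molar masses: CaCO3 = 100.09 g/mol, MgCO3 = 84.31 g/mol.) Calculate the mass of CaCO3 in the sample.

0.5974 g

n(HCl) = 0.02876 × 0.5524 = 0.01589 mol
Let x = n(CaCO3), y = n(MgCO3).
Titrant: 2x + 2y = 0.01589;  mass: 100.09x + 84.31y = 0.7639
Solving, x = 5.968 × 10^-3 mol, y = 1.975 × 10^-3 mol
mass of CaCO3 = 5.968 × 10^-3 × 100.09 = 0.5974 g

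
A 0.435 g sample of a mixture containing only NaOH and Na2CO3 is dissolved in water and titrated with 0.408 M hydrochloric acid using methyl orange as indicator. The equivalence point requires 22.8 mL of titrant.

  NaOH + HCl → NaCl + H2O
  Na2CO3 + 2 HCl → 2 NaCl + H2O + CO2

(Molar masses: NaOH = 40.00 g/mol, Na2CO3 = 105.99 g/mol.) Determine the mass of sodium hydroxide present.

n(HCl) = 0.0228 × 0.408 = 9.30 × 10^-3 mol
Let x = n(NaOH), y = n(Na2CO3).
Titrant: 1x + 2y = 9.30 × 10^-3;  mass: 40.00x + 105.99y = 0.435
Solving, x = 4.46 × 10^-3 mol, y = 2.42 × 10^-3 mol
mass of NaOH = 4.46 × 10^-3 × 40.00 = 0.178 g

0.178 g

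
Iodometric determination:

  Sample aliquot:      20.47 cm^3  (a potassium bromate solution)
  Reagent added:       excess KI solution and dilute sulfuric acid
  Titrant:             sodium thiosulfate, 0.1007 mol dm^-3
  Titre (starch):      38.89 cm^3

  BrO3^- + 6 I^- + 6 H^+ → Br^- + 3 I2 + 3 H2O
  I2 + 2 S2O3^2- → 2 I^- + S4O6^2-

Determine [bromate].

n(S2O3^2-) = 0.03889 × 0.1007 = 3.916 × 10^-3 mol
n(I2) = n(S2O3^2-)/2 = 1.958 × 10^-3 mol
From the 1:3 ratio, n(BrO3^-) in the aliquot = 1/3 × 1.958 × 10^-3 = 6.527 × 10^-4 mol
[BrO3^-] = 6.527 × 10^-4 / 0.02047 = 0.03189 mol/L

0.03189 mol/L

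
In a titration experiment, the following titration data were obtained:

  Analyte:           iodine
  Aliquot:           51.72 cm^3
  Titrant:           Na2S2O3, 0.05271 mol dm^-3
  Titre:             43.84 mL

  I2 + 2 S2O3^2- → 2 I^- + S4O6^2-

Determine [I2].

0.02234 mol/L

n(Na2S2O3) = 0.04384 L × 0.05271 mol/L = 2.311 × 10^-3 mol
From the 1:2 mole ratio, n(I2) = 1/2 × 2.311 × 10^-3 = 1.155 × 10^-3 mol
[I2] = 1.155 × 10^-3 mol / 0.05172 L = 0.02234 mol/L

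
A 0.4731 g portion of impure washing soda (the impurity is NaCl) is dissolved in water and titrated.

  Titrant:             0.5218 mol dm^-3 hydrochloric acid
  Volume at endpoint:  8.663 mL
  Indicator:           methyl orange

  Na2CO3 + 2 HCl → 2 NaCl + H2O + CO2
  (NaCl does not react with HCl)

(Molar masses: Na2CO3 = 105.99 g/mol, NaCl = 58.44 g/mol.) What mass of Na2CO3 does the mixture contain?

0.2396 g

n(HCl) = 0.008663 × 0.5218 = 4.520 × 10^-3 mol
Let x = n(Na2CO3), y = n(NaCl).
Titrant: 2x = 4.520 × 10^-3;  mass: 105.99x + 58.44y = 0.4731
Solving, x = 2.260 × 10^-3 mol, y = 3.996 × 10^-3 mol
mass of Na2CO3 = 2.260 × 10^-3 × 105.99 = 0.2396 g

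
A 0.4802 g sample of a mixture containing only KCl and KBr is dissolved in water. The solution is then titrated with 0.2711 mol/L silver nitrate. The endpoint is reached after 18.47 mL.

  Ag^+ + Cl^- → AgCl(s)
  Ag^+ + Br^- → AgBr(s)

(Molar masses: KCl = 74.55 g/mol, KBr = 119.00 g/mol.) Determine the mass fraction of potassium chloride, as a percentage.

40.40 %

n(AgNO3) = 0.01847 × 0.2711 = 5.007 × 10^-3 mol
Let x = n(KCl), y = n(KBr).
Titrant: 1x + 1y = 5.007 × 10^-3;  mass: 74.55x + 119.00y = 0.4802
Solving, x = 2.602 × 10^-3 mol, y = 2.405 × 10^-3 mol
mass of KCl = 2.602 × 10^-3 × 74.55 = 0.1940 g
% KCl = 0.1940 / 0.4802 × 100 = 40.40 %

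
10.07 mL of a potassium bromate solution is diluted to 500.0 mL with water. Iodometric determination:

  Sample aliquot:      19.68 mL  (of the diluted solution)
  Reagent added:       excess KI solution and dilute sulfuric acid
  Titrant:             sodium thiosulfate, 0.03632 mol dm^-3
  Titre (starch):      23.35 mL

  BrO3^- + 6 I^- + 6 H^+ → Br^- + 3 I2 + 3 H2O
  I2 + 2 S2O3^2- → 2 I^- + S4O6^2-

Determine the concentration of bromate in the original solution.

0.3566 mol/L

n(S2O3^2-) = 0.02335 × 0.03632 = 8.481 × 10^-4 mol
n(I2) = n(S2O3^2-)/2 = 4.240 × 10^-4 mol
From the 1:3 ratio, n(BrO3^-) in the aliquot = 1/3 × 4.240 × 10^-4 = 1.413 × 10^-4 mol
[BrO3^-]_dilute = 1.413 × 10^-4 / 0.01968 = 0.007182 mol/L
[BrO3^-]_original = 0.007182 × 500.0/10.07 = 0.3566 mol/L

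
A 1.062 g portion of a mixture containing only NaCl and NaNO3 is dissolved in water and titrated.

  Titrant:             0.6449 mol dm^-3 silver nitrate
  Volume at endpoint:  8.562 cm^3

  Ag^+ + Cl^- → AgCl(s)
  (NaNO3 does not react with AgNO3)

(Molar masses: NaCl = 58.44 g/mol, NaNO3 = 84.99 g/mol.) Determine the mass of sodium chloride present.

0.3227 g

n(AgNO3) = 0.008562 × 0.6449 = 5.522 × 10^-3 mol
Let x = n(NaCl), y = n(NaNO3).
Titrant: 1x = 5.522 × 10^-3;  mass: 58.44x + 84.99y = 1.062
Solving, x = 5.522 × 10^-3 mol, y = 8.699 × 10^-3 mol
mass of NaCl = 5.522 × 10^-3 × 58.44 = 0.3227 g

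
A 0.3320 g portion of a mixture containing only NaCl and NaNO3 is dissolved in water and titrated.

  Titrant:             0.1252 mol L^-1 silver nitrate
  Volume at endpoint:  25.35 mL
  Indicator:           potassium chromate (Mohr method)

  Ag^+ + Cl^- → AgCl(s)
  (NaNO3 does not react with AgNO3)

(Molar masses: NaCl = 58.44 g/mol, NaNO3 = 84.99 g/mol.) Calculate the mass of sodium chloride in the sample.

n(AgNO3) = 0.02535 × 0.1252 = 3.174 × 10^-3 mol
Let x = n(NaCl), y = n(NaNO3).
Titrant: 1x = 3.174 × 10^-3;  mass: 58.44x + 84.99y = 0.3320
Solving, x = 3.174 × 10^-3 mol, y = 1.724 × 10^-3 mol
mass of NaCl = 3.174 × 10^-3 × 58.44 = 0.1855 g

0.1855 g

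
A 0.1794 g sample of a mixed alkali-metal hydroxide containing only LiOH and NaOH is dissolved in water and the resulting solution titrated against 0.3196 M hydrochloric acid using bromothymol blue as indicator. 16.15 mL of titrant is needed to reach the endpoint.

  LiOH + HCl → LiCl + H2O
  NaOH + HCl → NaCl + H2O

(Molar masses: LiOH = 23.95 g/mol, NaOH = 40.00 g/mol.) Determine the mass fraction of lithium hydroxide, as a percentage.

22.51 %

n(HCl) = 0.01615 × 0.3196 = 5.162 × 10^-3 mol
Let x = n(LiOH), y = n(NaOH).
Titrant: 1x + 1y = 5.162 × 10^-3;  mass: 23.95x + 40.00y = 0.1794
Solving, x = 1.686 × 10^-3 mol, y = 3.475 × 10^-3 mol
mass of LiOH = 1.686 × 10^-3 × 23.95 = 0.04038 g
% LiOH = 0.04038 / 0.1794 × 100 = 22.51 %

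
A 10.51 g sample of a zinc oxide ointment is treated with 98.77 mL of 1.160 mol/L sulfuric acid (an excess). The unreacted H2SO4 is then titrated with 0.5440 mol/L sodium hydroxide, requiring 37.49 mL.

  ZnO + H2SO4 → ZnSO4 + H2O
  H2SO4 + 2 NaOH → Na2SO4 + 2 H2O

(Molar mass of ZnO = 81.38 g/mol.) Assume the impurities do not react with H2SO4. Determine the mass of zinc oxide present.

8.494 g

n(H2SO4) added = 0.09877 × 1.160 = 0.1146 mol
n(NaOH) used in back-titration = 0.03749 × 0.5440 = 0.02039 mol
From the 1:2 ratio, n(H2SO4) left over = 1/2 × 0.02039 = 0.01020 mol
n(H2SO4) consumed by analyte = 0.1146 − 0.01020 = 0.1044 mol
n(ZnO) = 0.1044 mol (1:1 ratio)
mass of ZnO = 0.1044 × 81.38 = 8.494 g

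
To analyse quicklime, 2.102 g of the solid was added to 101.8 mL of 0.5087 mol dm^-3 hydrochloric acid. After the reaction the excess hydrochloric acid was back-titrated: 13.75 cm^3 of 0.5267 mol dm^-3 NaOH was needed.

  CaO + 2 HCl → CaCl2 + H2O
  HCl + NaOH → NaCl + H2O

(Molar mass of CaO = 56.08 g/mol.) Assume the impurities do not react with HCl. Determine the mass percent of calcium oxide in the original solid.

59.42 %

n(HCl) added = 0.1018 × 0.5087 = 0.05179 mol
n(NaOH) used in back-titration = 0.01375 × 0.5267 = 7.242 × 10^-3 mol
n(HCl) left over = 7.242 × 10^-3 mol (1:1 ratio)
n(HCl) consumed by analyte = 0.05179 − 7.242 × 10^-3 = 0.04454 mol
From the 1:2 ratio, n(CaO) = 1/2 × 0.04454 = 0.02227 mol
mass of CaO = 0.02227 × 56.08 = 1.249 g
% CaO = 1.249 / 2.102 × 100 = 59.42 %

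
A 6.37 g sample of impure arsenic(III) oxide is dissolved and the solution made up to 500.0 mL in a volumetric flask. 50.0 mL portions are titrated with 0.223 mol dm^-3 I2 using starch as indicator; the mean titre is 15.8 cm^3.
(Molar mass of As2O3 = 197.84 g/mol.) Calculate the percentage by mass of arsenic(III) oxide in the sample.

54.7 %

As2O3 + 2 I2 + 2 H2O → As2O5 + 4 HI
n(I2) per titration = 0.0158 × 0.223 = 3.52 × 10^-3 mol
From the 1:2 ratio, n(As2O3) in each aliquot = 1/2 × 3.52 × 10^-3 = 1.76 × 10^-3 mol
n(As2O3) in the whole flask = 1.76 × 10^-3 × 500.0/50.0 = 0.0176 mol
mass of As2O3 = 0.0176 × 197.84 = 3.49 g
% As2O3 = 3.49 / 6.37 × 100 = 54.7 %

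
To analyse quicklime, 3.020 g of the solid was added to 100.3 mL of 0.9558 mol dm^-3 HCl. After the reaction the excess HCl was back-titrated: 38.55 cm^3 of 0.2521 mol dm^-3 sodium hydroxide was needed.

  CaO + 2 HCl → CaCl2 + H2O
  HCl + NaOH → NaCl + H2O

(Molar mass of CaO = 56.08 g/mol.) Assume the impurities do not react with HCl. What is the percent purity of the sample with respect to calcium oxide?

n(HCl) added = 0.1003 × 0.9558 = 0.09587 mol
n(NaOH) used in back-titration = 0.03855 × 0.2521 = 9.718 × 10^-3 mol
n(HCl) left over = 9.718 × 10^-3 mol (1:1 ratio)
n(HCl) consumed by analyte = 0.09587 − 9.718 × 10^-3 = 0.08615 mol
From the 1:2 ratio, n(CaO) = 1/2 × 0.08615 = 0.04307 mol
mass of CaO = 0.04307 × 56.08 = 2.416 g
% CaO = 2.416 / 3.020 × 100 = 79.99 %

79.99 %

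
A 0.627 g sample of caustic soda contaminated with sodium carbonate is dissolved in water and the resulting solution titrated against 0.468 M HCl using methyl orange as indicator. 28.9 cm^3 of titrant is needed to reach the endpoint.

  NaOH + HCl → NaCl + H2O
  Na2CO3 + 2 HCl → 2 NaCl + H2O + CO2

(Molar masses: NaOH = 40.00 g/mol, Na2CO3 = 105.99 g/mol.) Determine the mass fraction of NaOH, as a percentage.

44.1 %

n(HCl) = 0.0289 × 0.468 = 0.0135 mol
Let x = n(NaOH), y = n(Na2CO3).
Titrant: 1x + 2y = 0.0135;  mass: 40.00x + 105.99y = 0.627
Solving, x = 6.91 × 10^-3 mol, y = 3.31 × 10^-3 mol
mass of NaOH = 6.91 × 10^-3 × 40.00 = 0.276 g
% NaOH = 0.276 / 0.627 × 100 = 44.1 %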